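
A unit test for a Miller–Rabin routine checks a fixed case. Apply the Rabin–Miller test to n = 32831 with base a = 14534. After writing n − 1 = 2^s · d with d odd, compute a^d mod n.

1

n − 1 = 32830 = 2^1 · 16415, so s = 1 and d = 16415.
Repeated squaring mod 32831: 14534^1 ≡ 14534, 14534^2 ≡ 2502, 14534^4 ≡ 22114, 14534^8 ≡ 11251, 14534^16 ≡ 21496, 14534^32 ≡ 14522, 14534^64 ≡ 14971, 14534^128 ≡ 26435, 14534^256 ≡ 1390, 14534^512 ≡ 27902, 14534^1024 ≡ 101, 14534^2048 ≡ 10201, 14534^4096 ≡ 18962, 14534^8192 ≡ 25163, 14534^16384 ≡ 30734.
16415 = 16384 + 16 + 8 + 4 + 2 + 1, so 14534^16415 ≡ 30734·21496·11251·22114·2502·14534 ≡ 1 (mod 32831).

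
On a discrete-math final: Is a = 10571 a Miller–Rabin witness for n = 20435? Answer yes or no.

n − 1 = 20434 = 2^1 · 10217, so s = 1 and d = 10217.
x_0 = 10571^10217 mod 20435 = 14056.
x_0 ∉ {1, 20434} and s = 1, so 10571 is a Miller–Rabin witness and 20435 is composite.

yes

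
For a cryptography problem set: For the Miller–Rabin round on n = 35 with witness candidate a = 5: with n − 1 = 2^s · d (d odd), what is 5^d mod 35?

n − 1 = 34 = 2^1 · 17, so s = 1 and d = 17.
Repeated squaring mod 35: 5^1 ≡ 5, 5^2 ≡ 25, 5^4 ≡ 30, 5^8 ≡ 25, 5^16 ≡ 30.
17 = 16 + 1, so 5^17 ≡ 30·5 ≡ 10 (mod 35).

10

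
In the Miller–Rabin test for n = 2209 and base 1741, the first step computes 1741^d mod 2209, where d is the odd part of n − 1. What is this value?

n − 1 = 2208 = 2^5 · 69, so s = 5 and d = 69.
By repeated squaring, 1741^69 ≡ 142 (mod 2209).

142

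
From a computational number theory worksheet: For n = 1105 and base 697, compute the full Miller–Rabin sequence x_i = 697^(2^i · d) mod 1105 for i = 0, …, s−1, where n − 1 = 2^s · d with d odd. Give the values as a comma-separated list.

n − 1 = 1104 = 2^4 · 69, so s = 4 and d = 69.
x_0 = 697^69 mod 1105 = 697.
x_1 = 697^2 mod 1105 = 714.
x_2 = 714^2 mod 1105 = 391.
x_3 = 391^2 mod 1105 = 391.

697, 714, 391, 391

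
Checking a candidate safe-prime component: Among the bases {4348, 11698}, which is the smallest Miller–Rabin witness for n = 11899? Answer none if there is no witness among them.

n − 1 = 11898 = 2^1 · 5949, so s = 1 and d = 5949.
Base 4348: x_0 = 4348^5949 mod 11899 = 11898. x_0 = 11898 ≡ −1, so 4348 is not a witness.
Base 11698: x_0 = 11698^5949 mod 11899 = 11898. x_0 = 11898 ≡ −1, so 11698 is not a witness.
No listed base is a witness for 11899.

none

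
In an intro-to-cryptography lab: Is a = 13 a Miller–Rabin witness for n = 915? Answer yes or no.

yes

n − 1 = 914 = 2^1 · 457, so s = 1 and d = 457.
x_0 = 13^457 mod 915 = 13.
x_0 ∉ {1, 914} and s = 1, so 13 is a Miller–Rabin witness and 915 is composite.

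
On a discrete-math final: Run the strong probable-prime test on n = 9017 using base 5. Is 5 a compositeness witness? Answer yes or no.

yes

n − 1 = 9016 = 2^3 · 1127, so s = 3 and d = 1127.
Repeated squaring mod 9017: 5^1 ≡ 5, 5^2 ≡ 25, 5^4 ≡ 625, 5^8 ≡ 2894, 5^16 ≡ 7460, 5^32 ≡ 7693, 5^64 ≡ 3678, 5^128 ≡ 2184, 5^256 ≡ 8880, 5^512 ≡ 735, 5^1024 ≡ 8222.
1127 = 1024 + 64 + 32 + 4 + 2 + 1, so 5^1127 ≡ 8222·3678·7693·625·25·5 ≡ 2013 (mod 9017).
x_0 = 5^1127 mod 9017 = 2013.
x_0 is neither 1 nor 9016, so continue squaring.
x_1 = 2013^2 mod 9017 = 3536.
x_2 = 3536^2 mod 9017 = 5734.
Reached i = s−1 = 2 without hitting −1: 5 is a Miller–Rabin witness and 9017 is composite.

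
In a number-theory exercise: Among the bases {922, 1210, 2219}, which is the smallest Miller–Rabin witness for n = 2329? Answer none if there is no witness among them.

1210

n − 1 = 2328 = 2^3 · 291, so s = 3 and d = 291.
Base 922: x_0 = 922^291 mod 2329 = 1407. x_0 is neither 1 nor 2328, so continue squaring. x_1 = 1407^2 mod 2329 = 2328. x_1 ≡ −1, so 922 is not a witness.
Base 1210: x_0 = 1210^291 mod 2329 = 1149. x_0 is neither 1 nor 2328, so continue squaring. x_1 = 1149^2 mod 2329 = 1987. x_2 = 1987^2 mod 2329 = 514. Reached i = s−1 = 2 without hitting −1: 1210 is a Miller–Rabin witness and 2329 is composite.
Base 2219: x_0 = 2219^291 mod 2329 = 525. x_0 is neither 1 nor 2328, so continue squaring. x_1 = 525^2 mod 2329 = 803. x_2 = 803^2 mod 2329 = 2005. Reached i = s−1 = 2 without hitting −1: 2219 is a Miller–Rabin witness and 2329 is composite.
The smallest witness among the given bases is 1210.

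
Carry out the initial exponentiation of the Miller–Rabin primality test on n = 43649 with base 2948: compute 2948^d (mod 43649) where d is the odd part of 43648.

6000

n − 1 = 43648 = 2^7 · 341, so s = 7 and d = 341.
By repeated squaring, 2948^341 ≡ 6000 (mod 43649).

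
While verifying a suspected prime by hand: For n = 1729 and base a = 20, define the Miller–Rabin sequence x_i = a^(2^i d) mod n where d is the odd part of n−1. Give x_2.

1

n − 1 = 1728 = 2^6 · 27, so s = 6 and d = 27.
Repeated squaring mod 1729: 20^1 ≡ 20, 20^2 ≡ 400, 20^4 ≡ 932, 20^8 ≡ 666, 20^16 ≡ 932.
27 = 16 + 8 + 2 + 1, so 20^27 ≡ 932·666·400·20 ≡ 1084 (mod 1729).
x_0 = 1084.
x_1 = 1084^2 mod 1729 = 1065.
x_2 = 1065^2 mod 1729 = 1.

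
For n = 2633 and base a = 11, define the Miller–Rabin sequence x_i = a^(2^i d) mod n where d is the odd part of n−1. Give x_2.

n − 1 = 2632 = 2^3 · 329, so s = 3 and d = 329.
x_0 = 11^329 mod 2633 = 2632.
x_1 = 2632^2 mod 2633 = 1.
x_2 = 1^2 mod 2633 = 1.

1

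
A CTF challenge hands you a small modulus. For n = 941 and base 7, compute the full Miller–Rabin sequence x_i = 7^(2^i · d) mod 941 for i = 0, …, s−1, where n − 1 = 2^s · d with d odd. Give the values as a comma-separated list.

n − 1 = 940 = 2^2 · 235, so s = 2 and d = 235.
x_0 = 7^235 mod 941 = 844.
x_1 = 844^2 mod 941 = 940.

844, 940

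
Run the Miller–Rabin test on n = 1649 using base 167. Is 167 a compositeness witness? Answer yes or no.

n − 1 = 1648 = 2^4 · 103, so s = 4 and d = 103.
x_0 = 167^103 mod 1649 = 1570.
x_0 is neither 1 nor 1648, so continue squaring.
x_1 = 1570^2 mod 1649 = 1294.
x_2 = 1294^2 mod 1649 = 701.
x_3 = 701^2 mod 1649 = 1648.
x_3 ≡ −1, so 167 is not a witness.

no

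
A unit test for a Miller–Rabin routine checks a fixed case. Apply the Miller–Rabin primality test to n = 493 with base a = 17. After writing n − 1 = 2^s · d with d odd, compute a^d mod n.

476

n − 1 = 492 = 2^2 · 123, so s = 2 and d = 123.
17^123 mod 493 = 476.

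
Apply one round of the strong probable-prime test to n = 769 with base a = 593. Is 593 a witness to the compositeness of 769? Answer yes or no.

no

n − 1 = 768 = 2^8 · 3, so s = 8 and d = 3.
x_0 = 593^3 mod 769 = 434.
x_0 is neither 1 nor 768, so continue squaring.
x_1 = 434^2 mod 769 = 720.
x_2 = 720^2 mod 769 = 94.
x_3 = 94^2 mod 769 = 377.
x_4 = 377^2 mod 769 = 633.
x_5 = 633^2 mod 769 = 40.
x_6 = 40^2 mod 769 = 62.
x_7 = 62^2 mod 769 = 768.
x_7 ≡ −1, so 593 is not a witness.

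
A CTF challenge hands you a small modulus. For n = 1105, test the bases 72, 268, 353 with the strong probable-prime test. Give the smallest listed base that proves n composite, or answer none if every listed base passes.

n − 1 = 1104 = 2^4 · 69, so s = 4 and d = 69.
Base 72: x_0 = 72^69 mod 1105 = 242. x_0 is neither 1 nor 1104, so continue squaring. x_1 = 242^2 mod 1105 = 1104. x_1 ≡ −1, so 72 is not a witness.
Base 268: x_0 = 268^69 mod 1105 = 268. x_0 is neither 1 nor 1104, so continue squaring. x_1 = 268^2 mod 1105 = 1104. x_1 ≡ −1, so 268 is not a witness.
Base 353: x_0 = 353^69 mod 1105 = 863. x_0 is neither 1 nor 1104, so continue squaring. x_1 = 863^2 mod 1105 = 1104. x_1 ≡ −1, so 353 is not a witness.
No listed base is a witness for 1105.

none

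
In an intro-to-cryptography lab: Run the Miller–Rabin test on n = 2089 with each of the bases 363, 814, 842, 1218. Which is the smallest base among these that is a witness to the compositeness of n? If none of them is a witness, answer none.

none

n − 1 = 2088 = 2^3 · 261, so s = 3 and d = 261.
Base 363: x_0 = 363^261 mod 2089 = 2088. x_0 = 2088 ≡ −1, so 363 is not a witness.
Base 814: x_0 = 814^261 mod 2089 = 2088. x_0 = 2088 ≡ −1, so 814 is not a witness.
Base 842: x_0 = 842^261 mod 2089 = 789. x_0 is neither 1 nor 2088, so continue squaring. x_1 = 789^2 mod 2089 = 2088. x_1 ≡ −1, so 842 is not a witness.
Base 1218: x_0 = 1218^261 mod 2089 = 2005. x_0 is neither 1 nor 2088, so continue squaring. x_1 = 2005^2 mod 2089 = 789. x_2 = 789^2 mod 2089 = 2088. x_2 ≡ −1, so 1218 is not a witness.
No listed base is a witness for 2089.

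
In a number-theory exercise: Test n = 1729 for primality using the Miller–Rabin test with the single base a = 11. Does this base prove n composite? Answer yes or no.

n − 1 = 1728 = 2^6 · 27, so s = 6 and d = 27.
By repeated squaring, 11^27 ≡ 1331 (mod 1729).
x_0 = 11^27 mod 1729 = 1331.
x_0 is neither 1 nor 1728, so continue squaring.
x_1 = 1331^2 mod 1729 = 1065.
x_2 = 1065^2 mod 1729 = 1.
x_2 = 1 but x_1 ≠ ±1, a nontrivial square root of 1 — 11 is a witness and 1729 is composite.

yes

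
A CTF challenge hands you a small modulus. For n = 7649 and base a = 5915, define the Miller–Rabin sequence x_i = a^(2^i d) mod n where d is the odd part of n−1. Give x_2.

6511

n − 1 = 7648 = 2^5 · 239, so s = 5 and d = 239.
Repeated squaring mod 7649: 5915^1 ≡ 5915, 5915^2 ≡ 699, 5915^4 ≡ 6714, 5915^8 ≡ 2239, 5915^16 ≡ 3026, 5915^32 ≡ 823, 5915^64 ≡ 4217, 5915^128 ≡ 6813.
239 = 128 + 64 + 32 + 8 + 4 + 2 + 1, so 5915^239 ≡ 6813·4217·823·2239·6714·699·5915 ≡ 3964 (mod 7649).
x_0 = 3964.
x_1 = 3964^2 mod 7649 = 2250.
x_2 = 2250^2 mod 7649 = 6511.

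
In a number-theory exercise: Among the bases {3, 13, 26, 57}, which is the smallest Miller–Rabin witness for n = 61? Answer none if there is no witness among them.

n − 1 = 60 = 2^2 · 15, so s = 2 and d = 15.
Base 3: x_0 = 3^15 mod 61 = 60. x_0 = 60 ≡ −1, so 3 is not a witness.
Base 13: x_0 = 13^15 mod 61 = 1. x_0 = 1, so 13 is not a witness.
Base 26: x_0 = 26^15 mod 61 = 11. x_0 is neither 1 nor 60, so continue squaring. x_1 = 11^2 mod 61 = 60. x_1 ≡ −1, so 26 is not a witness.
Base 57: x_0 = 57^15 mod 61 = 1. x_0 = 1, so 57 is not a witness.
No listed base is a witness for 61.

none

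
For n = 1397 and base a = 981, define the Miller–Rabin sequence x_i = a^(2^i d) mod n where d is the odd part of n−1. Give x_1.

1279

n − 1 = 1396 = 2^2 · 349, so s = 2 and d = 349.
x_0 = 981^349 mod 1397 = 765.
x_1 = 765^2 mod 1397 = 1279.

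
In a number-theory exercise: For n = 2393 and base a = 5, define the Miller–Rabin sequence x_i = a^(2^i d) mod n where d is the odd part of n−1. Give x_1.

971

n − 1 = 2392 = 2^3 · 299, so s = 3 and d = 299.
Repeated squaring mod 2393: 5^1 ≡ 5, 5^2 ≡ 25, 5^4 ≡ 625, 5^8 ≡ 566, 5^16 ≡ 2087, 5^32 ≡ 309, 5^64 ≡ 2154, 5^128 ≡ 2082, 5^256 ≡ 1001.
299 = 256 + 32 + 8 + 2 + 1, so 5^299 ≡ 1001·309·566·25·5 ≡ 58 (mod 2393).
x_0 = 58.
x_1 = 58^2 mod 2393 = 971.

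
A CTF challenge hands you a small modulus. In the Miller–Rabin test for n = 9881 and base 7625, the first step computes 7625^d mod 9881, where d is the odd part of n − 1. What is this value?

n − 1 = 9880 = 2^3 · 1235, so s = 3 and d = 1235.
7625^1235 mod 9881 = 9880.

9880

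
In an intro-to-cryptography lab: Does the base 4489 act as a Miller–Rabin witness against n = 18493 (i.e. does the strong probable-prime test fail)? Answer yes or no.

n − 1 = 18492 = 2^2 · 4623, so s = 2 and d = 4623.
x_0 = 4489^4623 mod 18493 = 1.
x_0 = 1, so 4489 is not a witness.

no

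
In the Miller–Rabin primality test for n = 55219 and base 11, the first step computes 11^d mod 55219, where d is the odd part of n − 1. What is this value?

n − 1 = 55218 = 2^1 · 27609, so s = 1 and d = 27609.
11^27609 mod 55219 = 1.

1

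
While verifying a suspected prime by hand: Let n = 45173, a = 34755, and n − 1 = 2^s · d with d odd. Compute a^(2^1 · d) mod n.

39318

n − 1 = 45172 = 2^2 · 11293, so s = 2 and d = 11293.
Repeated squaring mod 45173: 34755^1 ≡ 34755, 34755^2 ≡ 29178, 34755^4 ≡ 25326, 34755^8 ≡ 40022, 34755^16 ≡ 16250, 34755^32 ≡ 26315, 34755^64 ≡ 22308, 34755^128 ≡ 21096, 34755^256 ≡ 41993, 34755^512 ≡ 38821, 34755^1024 ≡ 8415, 34755^2048 ≡ 26134, 34755^4096 ≡ 15369, 34755^8192 ≡ 41717.
11293 = 8192 + 2048 + 1024 + 16 + 8 + 4 + 1, so 34755^11293 ≡ 41717·26134·8415·16250·40022·25326·34755 ≡ 12187 (mod 45173).
x_0 = 12187.
x_1 = 12187^2 mod 45173 = 39318.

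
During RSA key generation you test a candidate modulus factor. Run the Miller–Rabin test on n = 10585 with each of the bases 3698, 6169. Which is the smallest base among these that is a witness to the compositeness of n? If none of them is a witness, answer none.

n − 1 = 10584 = 2^3 · 1323, so s = 3 and d = 1323.
Base 3698: x_0 = 3698^1323 mod 10585 = 9152. x_0 is neither 1 nor 10584, so continue squaring. x_1 = 9152^2 mod 10585 = 10584. x_1 ≡ −1, so 3698 is not a witness.
Base 6169: x_0 = 6169^1323 mod 10585 = 3724. x_0 is neither 1 nor 10584, so continue squaring. x_1 = 3724^2 mod 10585 = 1826. x_2 = 1826^2 mod 10585 = 1. x_2 = 1 but x_1 ≠ ±1, a nontrivial square root of 1 — 6169 is a witness and 10585 is composite.
The smallest witness among the given bases is 6169.

6169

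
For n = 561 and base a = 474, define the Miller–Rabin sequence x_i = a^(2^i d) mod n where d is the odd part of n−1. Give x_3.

n − 1 = 560 = 2^4 · 35, so s = 4 and d = 35.
x_0 = 474^35 mod 561 = 111.
x_1 = 111^2 mod 561 = 540.
x_2 = 540^2 mod 561 = 441.
x_3 = 441^2 mod 561 = 375.

375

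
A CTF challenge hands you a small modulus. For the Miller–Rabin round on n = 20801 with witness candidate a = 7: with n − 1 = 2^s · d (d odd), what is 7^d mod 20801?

19865

n − 1 = 20800 = 2^6 · 325, so s = 6 and d = 325.
7^325 mod 20801 = 19865.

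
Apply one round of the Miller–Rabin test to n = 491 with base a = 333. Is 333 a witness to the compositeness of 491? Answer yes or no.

n − 1 = 490 = 2^1 · 245, so s = 1 and d = 245.
Repeated squaring mod 491: 333^1 ≡ 333, 333^2 ≡ 414, 333^4 ≡ 37, 333^8 ≡ 387, 333^16 ≡ 14, 333^32 ≡ 196, 333^64 ≡ 118, 333^128 ≡ 176.
245 = 128 + 64 + 32 + 16 + 4 + 1, so 333^245 ≡ 176·118·196·14·37·333 ≡ 1 (mod 491).
x_0 = 333^245 mod 491 = 1.
x_0 = 1, so 333 is not a witness.

no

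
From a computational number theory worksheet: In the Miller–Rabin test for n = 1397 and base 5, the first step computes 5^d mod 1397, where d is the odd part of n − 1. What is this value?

n − 1 = 1396 = 2^2 · 349, so s = 2 and d = 349.
By repeated squaring, 5^349 ≡ 207 (mod 1397).

207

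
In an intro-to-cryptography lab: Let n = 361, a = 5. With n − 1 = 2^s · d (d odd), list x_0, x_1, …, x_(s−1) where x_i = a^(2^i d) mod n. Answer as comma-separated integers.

n − 1 = 360 = 2^3 · 45, so s = 3 and d = 45.
x_0 = 5^45 mod 361 = 210.
x_1 = 210^2 mod 361 = 58.
x_2 = 58^2 mod 361 = 115.

210, 58, 115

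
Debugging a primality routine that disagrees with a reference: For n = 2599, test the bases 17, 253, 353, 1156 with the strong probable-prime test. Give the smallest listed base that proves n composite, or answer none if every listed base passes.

n − 1 = 2598 = 2^1 · 1299, so s = 1 and d = 1299.
Base 17: x_0 = 17^1299 mod 2599 = 2524. x_0 ∉ {1, 2598} and s = 1, so 17 is a Miller–Rabin witness and 2599 is composite.
Base 253: x_0 = 253^1299 mod 2599 = 368. x_0 ∉ {1, 2598} and s = 1, so 253 is a Miller–Rabin witness and 2599 is composite.
Base 353: x_0 = 353^1299 mod 2599 = 399. x_0 ∉ {1, 2598} and s = 1, so 353 is a Miller–Rabin witness and 2599 is composite.
Base 1156: x_0 = 1156^1299 mod 2599 = 1202. x_0 ∉ {1, 2598} and s = 1, so 1156 is a Miller–Rabin witness and 2599 is composite.
The smallest witness among the given bases is 17.

17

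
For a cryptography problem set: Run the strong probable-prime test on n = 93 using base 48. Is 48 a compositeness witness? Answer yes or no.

n − 1 = 92 = 2^2 · 23, so s = 2 and d = 23.
x_0 = 48^23 mod 93 = 75.
x_0 is neither 1 nor 92, so continue squaring.
x_1 = 75^2 mod 93 = 45.
Reached i = s−1 = 1 without hitting −1: 48 is a Miller–Rabin witness and 93 is composite.

yes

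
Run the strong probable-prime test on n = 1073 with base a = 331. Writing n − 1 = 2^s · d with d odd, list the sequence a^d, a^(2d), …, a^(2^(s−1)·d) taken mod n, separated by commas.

829, 521, 1045, 784

n − 1 = 1072 = 2^4 · 67, so s = 4 and d = 67.
x_0 = 331^67 mod 1073 = 829.
x_1 = 829^2 mod 1073 = 521.
x_2 = 521^2 mod 1073 = 1045.
x_3 = 1045^2 mod 1073 = 784.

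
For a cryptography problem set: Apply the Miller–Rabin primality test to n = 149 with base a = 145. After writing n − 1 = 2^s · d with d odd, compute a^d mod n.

1

n − 1 = 148 = 2^2 · 37, so s = 2 and d = 37.
By repeated squaring, 145^37 ≡ 1 (mod 149).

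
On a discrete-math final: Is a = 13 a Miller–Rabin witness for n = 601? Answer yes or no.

n − 1 = 600 = 2^3 · 75, so s = 3 and d = 75.
Repeated squaring mod 601: 13^1 ≡ 13, 13^2 ≡ 169, 13^4 ≡ 314, 13^8 ≡ 32, 13^16 ≡ 423, 13^32 ≡ 432, 13^64 ≡ 314.
75 = 64 + 8 + 2 + 1, so 13^75 ≡ 314·32·169·13 ≡ 125 (mod 601).
x_0 = 13^75 mod 601 = 125.
x_0 is neither 1 nor 600, so continue squaring.
x_1 = 125^2 mod 601 = 600.
x_1 ≡ −1, so 13 is not a witness.

no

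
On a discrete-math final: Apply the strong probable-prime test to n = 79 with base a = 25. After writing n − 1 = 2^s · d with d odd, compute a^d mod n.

n − 1 = 78 = 2^1 · 39, so s = 1 and d = 39.
Repeated squaring mod 79: 25^1 ≡ 25, 25^2 ≡ 72, 25^4 ≡ 49, 25^8 ≡ 31, 25^16 ≡ 13, 25^32 ≡ 11.
39 = 32 + 4 + 2 + 1, so 25^39 ≡ 11·49·72·25 ≡ 1 (mod 79).

1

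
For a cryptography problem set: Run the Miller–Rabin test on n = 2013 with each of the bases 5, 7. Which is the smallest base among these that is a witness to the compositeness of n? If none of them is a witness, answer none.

n − 1 = 2012 = 2^2 · 503, so s = 2 and d = 503.
Base 5: x_0 = 5^503 mod 2013 = 1544. x_0 is neither 1 nor 2012, so continue squaring. x_1 = 1544^2 mod 2013 = 544. Reached i = s−1 = 1 without hitting −1: 5 is a Miller–Rabin witness and 2013 is composite.
Base 7: x_0 = 7^503 mod 2013 = 871. x_0 is neither 1 nor 2012, so continue squaring. x_1 = 871^2 mod 2013 = 1753. Reached i = s−1 = 1 without hitting −1: 7 is a Miller–Rabin witness and 2013 is composite.
The smallest witness among the given bases is 5.

5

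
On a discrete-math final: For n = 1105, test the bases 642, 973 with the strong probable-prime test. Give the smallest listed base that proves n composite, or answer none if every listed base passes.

none

n − 1 = 1104 = 2^4 · 69, so s = 4 and d = 69.
Base 642: x_0 = 642^69 mod 1105 = 642. x_0 is neither 1 nor 1104, so continue squaring. x_1 = 642^2 mod 1105 = 1104. x_1 ≡ −1, so 642 is not a witness.
Base 973: x_0 = 973^69 mod 1105 = 463. x_0 is neither 1 nor 1104, so continue squaring. x_1 = 463^2 mod 1105 = 1104. x_1 ≡ −1, so 973 is not a witness.
No listed base is a witness for 1105.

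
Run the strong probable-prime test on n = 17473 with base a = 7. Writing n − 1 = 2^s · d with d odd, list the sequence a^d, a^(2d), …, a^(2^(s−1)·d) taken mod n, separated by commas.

n − 1 = 17472 = 2^6 · 273, so s = 6 and d = 273.
x_0 = 7^273 mod 17473 = 12699.
x_1 = 12699^2 mod 17473 = 6284.
x_2 = 6284^2 mod 17473 = 17149.
x_3 = 17149^2 mod 17473 = 138.
x_4 = 138^2 mod 17473 = 1571.
x_5 = 1571^2 mod 17473 = 4348.

12699, 6284, 17149, 138, 1571, 4348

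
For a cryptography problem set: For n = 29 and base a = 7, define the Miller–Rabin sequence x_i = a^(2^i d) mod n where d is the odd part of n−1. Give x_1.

1

n − 1 = 28 = 2^2 · 7, so s = 2 and d = 7.
Repeated squaring mod 29: 7^1 ≡ 7, 7^2 ≡ 20, 7^4 ≡ 23.
7 = 4 + 2 + 1, so 7^7 ≡ 23·20·7 ≡ 1 (mod 29).
x_0 = 1.
x_1 = 1^2 mod 29 = 1.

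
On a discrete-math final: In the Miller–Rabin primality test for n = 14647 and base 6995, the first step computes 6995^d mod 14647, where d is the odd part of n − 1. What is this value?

n − 1 = 14646 = 2^1 · 7323, so s = 1 and d = 7323.
6995^7323 mod 14647 = 1482.

1482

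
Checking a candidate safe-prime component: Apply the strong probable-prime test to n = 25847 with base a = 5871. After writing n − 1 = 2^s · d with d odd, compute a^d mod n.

n − 1 = 25846 = 2^1 · 12923, so s = 1 and d = 12923.
5871^12923 mod 25847 = 1.

1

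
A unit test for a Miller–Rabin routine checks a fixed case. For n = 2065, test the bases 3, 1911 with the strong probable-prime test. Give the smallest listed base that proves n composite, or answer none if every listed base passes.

n − 1 = 2064 = 2^4 · 129, so s = 4 and d = 129.
Base 3: x_0 = 3^129 mod 2065 = 1028. x_0 is neither 1 nor 2064, so continue squaring. x_1 = 1028^2 mod 2065 = 1569. x_2 = 1569^2 mod 2065 = 281. x_3 = 281^2 mod 2065 = 491. Reached i = s−1 = 3 without hitting −1: 3 is a Miller–Rabin witness and 2065 is composite.
Base 1911: x_0 = 1911^129 mod 2065 = 56. x_0 is neither 1 nor 2064, so continue squaring. x_1 = 56^2 mod 2065 = 1071. x_2 = 1071^2 mod 2065 = 966. x_3 = 966^2 mod 2065 = 1841. Reached i = s−1 = 3 without hitting −1: 1911 is a Miller–Rabin witness and 2065 is composite.
The smallest witness among the given bases is 3.

3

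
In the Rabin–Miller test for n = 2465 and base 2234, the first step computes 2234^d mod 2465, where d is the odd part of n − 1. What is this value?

n − 1 = 2464 = 2^5 · 77, so s = 5 and d = 77.
Repeated squaring mod 2465: 2234^1 ≡ 2234, 2234^2 ≡ 1596, 2234^4 ≡ 871, 2234^8 ≡ 1886, 2234^16 ≡ 1, 2234^32 ≡ 1, 2234^64 ≡ 1.
77 = 64 + 8 + 4 + 1, so 2234^77 ≡ 1·1886·871·2234 ≡ 1944 (mod 2465).

1944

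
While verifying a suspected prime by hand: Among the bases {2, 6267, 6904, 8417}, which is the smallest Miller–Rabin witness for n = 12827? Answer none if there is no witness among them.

2

n − 1 = 12826 = 2^1 · 6413, so s = 1 and d = 6413.
Base 2: x_0 = 2^6413 mod 12827 = 1526. x_0 ∉ {1, 12826} and s = 1, so 2 is a Miller–Rabin witness and 12827 is composite.
Base 6267: x_0 = 6267^6413 mod 12827 = 10358. x_0 ∉ {1, 12826} and s = 1, so 6267 is a Miller–Rabin witness and 12827 is composite.
Base 6904: x_0 = 6904^6413 mod 12827 = 2014. x_0 ∉ {1, 12826} and s = 1, so 6904 is a Miller–Rabin witness and 12827 is composite.
Base 8417: x_0 = 8417^6413 mod 12827 = 3846. x_0 ∉ {1, 12826} and s = 1, so 8417 is a Miller–Rabin witness and 12827 is composite.
The smallest witness among the given bases is 2.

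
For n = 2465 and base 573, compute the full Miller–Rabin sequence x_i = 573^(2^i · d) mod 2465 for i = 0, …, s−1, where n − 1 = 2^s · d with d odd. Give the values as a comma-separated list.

n − 1 = 2464 = 2^5 · 77, so s = 5 and d = 77.
x_0 = 573^77 mod 2465 = 898.
x_1 = 898^2 mod 2465 = 349.
x_2 = 349^2 mod 2465 = 1016.
x_3 = 1016^2 mod 2465 = 1886.
x_4 = 1886^2 mod 2465 = 1.

898, 349, 1016, 1886, 1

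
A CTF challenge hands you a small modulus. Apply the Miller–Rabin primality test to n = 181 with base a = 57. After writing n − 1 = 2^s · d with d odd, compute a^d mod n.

19

n − 1 = 180 = 2^2 · 45, so s = 2 and d = 45.
Repeated squaring mod 181: 57^1 ≡ 57, 57^2 ≡ 172, 57^4 ≡ 81, 57^8 ≡ 45, 57^16 ≡ 34, 57^32 ≡ 70.
45 = 32 + 8 + 4 + 1, so 57^45 ≡ 70·45·81·57 ≡ 19 (mod 181).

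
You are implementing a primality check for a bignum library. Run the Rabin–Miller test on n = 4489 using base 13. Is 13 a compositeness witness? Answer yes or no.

n − 1 = 4488 = 2^3 · 561, so s = 3 and d = 561.
x_0 = 13^561 mod 4489 = 4287.
x_0 is neither 1 nor 4488, so continue squaring.
x_1 = 4287^2 mod 4489 = 403.
x_2 = 403^2 mod 4489 = 805.
Reached i = s−1 = 2 without hitting −1: 13 is a Miller–Rabin witness and 4489 is composite.

yes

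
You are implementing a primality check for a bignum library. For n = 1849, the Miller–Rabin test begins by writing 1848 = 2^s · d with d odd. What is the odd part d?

Halving: 1848 → 924 → 462 → 231; 231 is odd.
So 1848 = 2^3 · 231.

231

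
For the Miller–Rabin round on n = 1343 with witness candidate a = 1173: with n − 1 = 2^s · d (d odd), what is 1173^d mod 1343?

1207

n − 1 = 1342 = 2^1 · 671, so s = 1 and d = 671.
1173^671 mod 1343 = 1207.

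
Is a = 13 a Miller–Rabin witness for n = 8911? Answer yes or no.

n − 1 = 8910 = 2^1 · 4455, so s = 1 and d = 4455.
Repeated squaring mod 8911: 13^1 ≡ 13, 13^2 ≡ 169, 13^4 ≡ 1828, 13^8 ≡ 8870, 13^16 ≡ 1681, 13^32 ≡ 974, 13^64 ≡ 4110, 13^128 ≡ 5755, 13^256 ≡ 6749, 13^512 ≡ 4880, 13^1024 ≡ 4208, 13^2048 ≡ 1107, 13^4096 ≡ 4642.
4455 = 4096 + 256 + 64 + 32 + 4 + 2 + 1, so 13^4455 ≡ 4642·6749·4110·974·1828·169·13 ≡ 8910 (mod 8911).
x_0 = 13^4455 mod 8911 = 8910.
x_0 = 8910 ≡ −1, so 13 is not a witness.

no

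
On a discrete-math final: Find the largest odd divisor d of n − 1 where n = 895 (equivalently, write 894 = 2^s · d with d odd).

Halving: 894 → 447; 447 is odd.
So 894 = 2^1 · 447.

447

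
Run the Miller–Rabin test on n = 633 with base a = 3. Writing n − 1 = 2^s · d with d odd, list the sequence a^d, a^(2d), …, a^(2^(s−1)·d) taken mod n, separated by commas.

n − 1 = 632 = 2^3 · 79, so s = 3 and d = 79.
x_0 = 3^79 mod 633 = 366.
x_1 = 366^2 mod 633 = 393.
x_2 = 393^2 mod 633 = 630.

366, 393, 630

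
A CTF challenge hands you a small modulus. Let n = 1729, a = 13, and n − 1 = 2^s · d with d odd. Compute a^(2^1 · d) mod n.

n − 1 = 1728 = 2^6 · 27, so s = 6 and d = 27.
Repeated squaring mod 1729: 13^1 ≡ 13, 13^2 ≡ 169, 13^4 ≡ 897, 13^8 ≡ 624, 13^16 ≡ 351.
27 = 16 + 8 + 2 + 1, so 13^27 ≡ 351·624·169·13 ≡ 1196 (mod 1729).
x_0 = 1196.
x_1 = 1196^2 mod 1729 = 533.

533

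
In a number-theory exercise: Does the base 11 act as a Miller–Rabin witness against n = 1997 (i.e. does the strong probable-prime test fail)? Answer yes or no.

n − 1 = 1996 = 2^2 · 499, so s = 2 and d = 499.
Repeated squaring mod 1997: 11^1 ≡ 11, 11^2 ≡ 121, 11^4 ≡ 662, 11^8 ≡ 901, 11^16 ≡ 1019, 11^32 ≡ 1918, 11^64 ≡ 250, 11^128 ≡ 593, 11^256 ≡ 177.
499 = 256 + 128 + 64 + 32 + 16 + 2 + 1, so 11^499 ≡ 177·593·250·1918·1019·121·11 ≡ 1585 (mod 1997).
x_0 = 11^499 mod 1997 = 1585.
x_0 is neither 1 nor 1996, so continue squaring.
x_1 = 1585^2 mod 1997 = 1996.
x_1 ≡ −1, so 11 is not a witness.

no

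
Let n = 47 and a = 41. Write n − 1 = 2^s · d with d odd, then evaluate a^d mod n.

n − 1 = 46 = 2^1 · 23, so s = 1 and d = 23.
Repeated squaring mod 47: 41^1 ≡ 41, 41^2 ≡ 36, 41^4 ≡ 27, 41^8 ≡ 24, 41^16 ≡ 12.
23 = 16 + 4 + 2 + 1, so 41^23 ≡ 12·27·36·41 ≡ 46 (mod 47).

46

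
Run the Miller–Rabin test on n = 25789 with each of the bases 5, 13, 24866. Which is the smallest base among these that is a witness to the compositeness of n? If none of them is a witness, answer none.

n − 1 = 25788 = 2^2 · 6447, so s = 2 and d = 6447.
Base 5: x_0 = 5^6447 mod 25789 = 2234. x_0 is neither 1 nor 25788, so continue squaring. x_1 = 2234^2 mod 25789 = 13479. Reached i = s−1 = 1 without hitting −1: 5 is a Miller–Rabin witness and 25789 is composite.
Base 13: x_0 = 13^6447 mod 25789 = 5971. x_0 is neither 1 nor 25788, so continue squaring. x_1 = 5971^2 mod 25789 = 12443. Reached i = s−1 = 1 without hitting −1: 13 is a Miller–Rabin witness and 25789 is composite.
Base 24866: x_0 = 24866^6447 mod 25789 = 13661. x_0 is neither 1 nor 25788, so continue squaring. x_1 = 13661^2 mod 25789 = 13717. Reached i = s−1 = 1 without hitting −1: 24866 is a Miller–Rabin witness and 25789 is composite.
The smallest witness among the given bases is 5.

5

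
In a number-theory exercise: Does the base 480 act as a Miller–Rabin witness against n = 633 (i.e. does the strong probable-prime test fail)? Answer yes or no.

n − 1 = 632 = 2^3 · 79, so s = 3 and d = 79.
x_0 = 480^79 mod 633 = 621.
x_0 is neither 1 nor 632, so continue squaring.
x_1 = 621^2 mod 633 = 144.
x_2 = 144^2 mod 633 = 480.
Reached i = s−1 = 2 without hitting −1: 480 is a Miller–Rabin witness and 633 is composite.

yes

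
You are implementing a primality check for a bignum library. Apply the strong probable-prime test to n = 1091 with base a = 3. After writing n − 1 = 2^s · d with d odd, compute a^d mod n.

n − 1 = 1090 = 2^1 · 545, so s = 1 and d = 545.
Repeated squaring mod 1091: 3^1 ≡ 3, 3^2 ≡ 9, 3^4 ≡ 81, 3^8 ≡ 15, 3^16 ≡ 225, 3^32 ≡ 439, 3^64 ≡ 705, 3^128 ≡ 620, 3^256 ≡ 368, 3^512 ≡ 140.
545 = 512 + 32 + 1, so 3^545 ≡ 140·439·3 ≡ 1 (mod 1091).

1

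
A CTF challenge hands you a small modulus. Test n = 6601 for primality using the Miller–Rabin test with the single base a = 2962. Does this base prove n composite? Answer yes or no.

n − 1 = 6600 = 2^3 · 825, so s = 3 and d = 825.
x_0 = 2962^825 mod 6601 = 1.
x_0 = 1, so 2962 is not a witness.

no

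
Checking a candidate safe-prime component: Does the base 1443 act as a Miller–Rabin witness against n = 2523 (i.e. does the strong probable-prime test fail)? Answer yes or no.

n − 1 = 2522 = 2^1 · 1261, so s = 1 and d = 1261.
x_0 = 1443^1261 mod 2523 = 834.
x_0 ∉ {1, 2522} and s = 1, so 1443 is a Miller–Rabin witness and 2523 is composite.

yes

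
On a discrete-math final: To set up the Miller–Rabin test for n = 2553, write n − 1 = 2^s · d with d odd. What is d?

Halving: 2552 → 1276 → 638 → 319; 319 is odd.
So 2552 = 2^3 · 319.

319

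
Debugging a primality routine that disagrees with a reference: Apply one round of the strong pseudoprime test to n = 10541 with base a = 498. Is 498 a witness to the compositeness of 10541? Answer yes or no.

yes

n − 1 = 10540 = 2^2 · 2635, so s = 2 and d = 2635.
x_0 = 498^2635 mod 10541 = 5395.
x_0 is neither 1 nor 10540, so continue squaring.
x_1 = 5395^2 mod 10541 = 2324.
Reached i = s−1 = 1 without hitting −1: 498 is a Miller–Rabin witness and 10541 is composite.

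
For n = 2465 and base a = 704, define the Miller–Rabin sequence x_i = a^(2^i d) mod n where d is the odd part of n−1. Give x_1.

376

n − 1 = 2464 = 2^5 · 77, so s = 5 and d = 77.
Repeated squaring mod 2465: 704^1 ≡ 704, 704^2 ≡ 151, 704^4 ≡ 616, 704^8 ≡ 2311, 704^16 ≡ 1531, 704^32 ≡ 2211, 704^64 ≡ 426.
77 = 64 + 8 + 4 + 1, so 704^77 ≡ 426·2311·616·704 ≡ 244 (mod 2465).
x_0 = 244.
x_1 = 244^2 mod 2465 = 376.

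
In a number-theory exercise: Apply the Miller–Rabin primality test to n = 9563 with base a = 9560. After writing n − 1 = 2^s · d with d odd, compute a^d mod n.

n − 1 = 9562 = 2^1 · 4781, so s = 1 and d = 4781.
By repeated squaring, 9560^4781 ≡ 5524 (mod 9563).

5524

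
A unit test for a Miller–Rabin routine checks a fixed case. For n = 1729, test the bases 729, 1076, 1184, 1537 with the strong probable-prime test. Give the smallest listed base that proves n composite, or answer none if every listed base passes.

n − 1 = 1728 = 2^6 · 27, so s = 6 and d = 27.
Base 729: x_0 = 729^27 mod 1729 = 1. x_0 = 1, so 729 is not a witness.
Base 1076: x_0 = 1076^27 mod 1729 = 1728. x_0 = 1728 ≡ −1, so 1076 is not a witness.
Base 1184: x_0 = 1184^27 mod 1729 = 1. x_0 = 1, so 1184 is not a witness.
Base 1537: x_0 = 1537^27 mod 1729 = 1. x_0 = 1, so 1537 is not a witness.
No listed base is a witness for 1729.

none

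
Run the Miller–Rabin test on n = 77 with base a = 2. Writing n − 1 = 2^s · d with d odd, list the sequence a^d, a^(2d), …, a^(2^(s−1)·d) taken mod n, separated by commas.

n − 1 = 76 = 2^2 · 19, so s = 2 and d = 19.
x_0 = 2^19 mod 77 = 72.
x_1 = 72^2 mod 77 = 25.

72, 25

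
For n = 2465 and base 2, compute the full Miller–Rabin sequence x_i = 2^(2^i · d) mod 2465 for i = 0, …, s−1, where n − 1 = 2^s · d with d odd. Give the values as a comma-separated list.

1902, 1449, 1886, 1, 1

n − 1 = 2464 = 2^5 · 77, so s = 5 and d = 77.
x_0 = 2^77 mod 2465 = 1902.
x_1 = 1902^2 mod 2465 = 1449.
x_2 = 1449^2 mod 2465 = 1886.
x_3 = 1886^2 mod 2465 = 1.
x_4 = 1^2 mod 2465 = 1.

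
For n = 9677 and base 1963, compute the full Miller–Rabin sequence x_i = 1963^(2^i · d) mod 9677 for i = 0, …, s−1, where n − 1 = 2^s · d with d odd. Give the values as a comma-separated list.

9676, 1

n − 1 = 9676 = 2^2 · 2419, so s = 2 and d = 2419.
x_0 = 1963^2419 mod 9677 = 9676.
x_1 = 9676^2 mod 9677 = 1.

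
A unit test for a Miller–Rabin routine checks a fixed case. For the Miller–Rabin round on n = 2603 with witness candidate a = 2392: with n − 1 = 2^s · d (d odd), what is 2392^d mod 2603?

1469

n − 1 = 2602 = 2^1 · 1301, so s = 1 and d = 1301.
2392^1301 mod 2603 = 1469.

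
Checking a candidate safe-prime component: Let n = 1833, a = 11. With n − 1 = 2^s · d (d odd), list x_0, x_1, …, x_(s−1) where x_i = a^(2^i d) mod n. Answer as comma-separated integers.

n − 1 = 1832 = 2^3 · 229, so s = 3 and d = 229.
x_0 = 11^229 mod 1833 = 1064.
x_1 = 1064^2 mod 1833 = 1135.
x_2 = 1135^2 mod 1833 = 1459.

1064, 1135, 1459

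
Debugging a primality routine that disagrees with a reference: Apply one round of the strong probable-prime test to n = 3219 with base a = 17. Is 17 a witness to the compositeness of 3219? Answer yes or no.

yes

n − 1 = 3218 = 2^1 · 1609, so s = 1 and d = 1609.
x_0 = 17^1609 mod 3219 = 2279.
x_0 ∉ {1, 3218} and s = 1, so 17 is a Miller–Rabin witness and 3219 is composite.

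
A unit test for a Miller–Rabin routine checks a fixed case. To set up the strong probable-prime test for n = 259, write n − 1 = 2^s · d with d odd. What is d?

Halving: 258 → 129; 129 is odd.
So 258 = 2^1 · 129.

129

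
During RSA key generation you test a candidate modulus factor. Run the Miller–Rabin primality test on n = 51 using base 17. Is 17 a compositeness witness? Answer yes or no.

yes

n − 1 = 50 = 2^1 · 25, so s = 1 and d = 25.
Repeated squaring mod 51: 17^1 ≡ 17, 17^2 ≡ 34, 17^4 ≡ 34, 17^8 ≡ 34, 17^16 ≡ 34.
25 = 16 + 8 + 1, so 17^25 ≡ 34·34·17 ≡ 17 (mod 51).
x_0 = 17^25 mod 51 = 17.
x_0 ∉ {1, 50} and s = 1, so 17 is a Miller–Rabin witness and 51 is composite.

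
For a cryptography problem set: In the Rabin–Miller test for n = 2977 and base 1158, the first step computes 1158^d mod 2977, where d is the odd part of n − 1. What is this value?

n − 1 = 2976 = 2^5 · 93, so s = 5 and d = 93.
1158^93 mod 2977 = 1002.

1002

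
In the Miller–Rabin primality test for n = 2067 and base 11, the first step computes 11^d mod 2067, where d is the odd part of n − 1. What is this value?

n − 1 = 2066 = 2^1 · 1033, so s = 1 and d = 1033.
Repeated squaring mod 2067: 11^1 ≡ 11, 11^2 ≡ 121, 11^4 ≡ 172, 11^8 ≡ 646, 11^16 ≡ 1849, 11^32 ≡ 2050, 11^64 ≡ 289, 11^128 ≡ 841, 11^256 ≡ 367, 11^512 ≡ 334, 11^1024 ≡ 2005.
1033 = 1024 + 8 + 1, so 11^1033 ≡ 2005·646·11 ≡ 1766 (mod 2067).

1766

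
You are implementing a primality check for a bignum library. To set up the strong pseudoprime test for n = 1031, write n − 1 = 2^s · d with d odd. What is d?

515

Halving: 1030 → 515; 515 is odd.
So 1030 = 2^1 · 515.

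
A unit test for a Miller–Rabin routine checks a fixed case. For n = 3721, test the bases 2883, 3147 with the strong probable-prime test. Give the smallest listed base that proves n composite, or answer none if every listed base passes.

none

n − 1 = 3720 = 2^3 · 465, so s = 3 and d = 465.
Base 2883: x_0 = 2883^465 mod 3721 = 1. x_0 = 1, so 2883 is not a witness.
Base 3147: x_0 = 3147^465 mod 3721 = 3720. x_0 = 3720 ≡ −1, so 3147 is not a witness.
No listed base is a witness for 3721.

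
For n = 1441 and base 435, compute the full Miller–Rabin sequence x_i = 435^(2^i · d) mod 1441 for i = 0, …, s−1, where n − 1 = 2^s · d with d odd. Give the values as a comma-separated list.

n − 1 = 1440 = 2^5 · 45, so s = 5 and d = 45.
x_0 = 435^45 mod 1441 = 1440.
x_1 = 1440^2 mod 1441 = 1.
x_2 = 1^2 mod 1441 = 1.
x_3 = 1^2 mod 1441 = 1.
x_4 = 1^2 mod 1441 = 1.

1440, 1, 1, 1, 1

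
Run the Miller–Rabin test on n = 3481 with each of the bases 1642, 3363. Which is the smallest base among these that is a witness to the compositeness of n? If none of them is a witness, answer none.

n − 1 = 3480 = 2^3 · 435, so s = 3 and d = 435.
Base 1642: x_0 = 1642^435 mod 3481 = 1. x_0 = 1, so 1642 is not a witness.
Base 3363: x_0 = 3363^435 mod 3481 = 0. x_0 is neither 1 nor 3480, so continue squaring. x_1 = 0^2 mod 3481 = 0. x_2 = 0^2 mod 3481 = 0. Reached i = s−1 = 2 without hitting −1: 3363 is a Miller–Rabin witness and 3481 is composite.
The smallest witness among the given bases is 3363.

3363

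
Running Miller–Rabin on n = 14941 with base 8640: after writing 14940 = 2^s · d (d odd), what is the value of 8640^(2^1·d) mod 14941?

7166

n − 1 = 14940 = 2^2 · 3735, so s = 2 and d = 3735.
x_0 = 8640^3735 mod 14941 = 4146.
x_1 = 4146^2 mod 14941 = 7166.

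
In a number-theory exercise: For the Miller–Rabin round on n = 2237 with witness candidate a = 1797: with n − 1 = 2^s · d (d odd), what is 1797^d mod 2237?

n − 1 = 2236 = 2^2 · 559, so s = 2 and d = 559.
Repeated squaring mod 2237: 1797^1 ≡ 1797, 1797^2 ≡ 1218, 1797^4 ≡ 393, 1797^8 ≡ 96, 1797^16 ≡ 268, 1797^32 ≡ 240, 1797^64 ≡ 1675, 1797^128 ≡ 427, 1797^256 ≡ 1132, 1797^512 ≡ 1860.
559 = 512 + 32 + 8 + 4 + 2 + 1, so 1797^559 ≡ 1860·240·96·393·1218·1797 ≡ 2236 (mod 2237).

2236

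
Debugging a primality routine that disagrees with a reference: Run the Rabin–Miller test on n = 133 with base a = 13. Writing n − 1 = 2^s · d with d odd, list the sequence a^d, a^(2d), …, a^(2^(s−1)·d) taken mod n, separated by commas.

27, 64

n − 1 = 132 = 2^2 · 33, so s = 2 and d = 33.
x_0 = 13^33 mod 133 = 27.
x_1 = 27^2 mod 133 = 64.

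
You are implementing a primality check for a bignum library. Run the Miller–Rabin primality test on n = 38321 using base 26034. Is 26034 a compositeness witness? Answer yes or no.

no

n − 1 = 38320 = 2^4 · 2395, so s = 4 and d = 2395.
By repeated squaring, 26034^2395 ≡ 25806 (mod 38321).
x_0 = 26034^2395 mod 38321 = 25806.
x_0 is neither 1 nor 38320, so continue squaring.
x_1 = 25806^2 mod 38321 = 7298.
x_2 = 7298^2 mod 38321 = 32935.
x_3 = 32935^2 mod 38321 = 38320.
x_3 ≡ −1, so 26034 is not a witness.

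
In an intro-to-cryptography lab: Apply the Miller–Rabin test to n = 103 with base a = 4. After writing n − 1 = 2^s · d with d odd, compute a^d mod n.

1

n − 1 = 102 = 2^1 · 51, so s = 1 and d = 51.
By repeated squaring, 4^51 ≡ 1 (mod 103).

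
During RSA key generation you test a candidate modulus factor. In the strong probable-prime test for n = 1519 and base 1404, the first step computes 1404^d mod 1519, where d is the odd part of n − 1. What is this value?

n − 1 = 1518 = 2^1 · 759, so s = 1 and d = 759.
1404^759 mod 1519 = 624.

624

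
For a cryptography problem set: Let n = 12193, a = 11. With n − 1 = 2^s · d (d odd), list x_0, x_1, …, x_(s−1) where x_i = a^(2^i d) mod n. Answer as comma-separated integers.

2312, 4810, 5979, 10758, 10801

n − 1 = 12192 = 2^5 · 381, so s = 5 and d = 381.
x_0 = 11^381 mod 12193 = 2312.
x_1 = 2312^2 mod 12193 = 4810.
x_2 = 4810^2 mod 12193 = 5979.
x_3 = 5979^2 mod 12193 = 10758.
x_4 = 10758^2 mod 12193 = 10801.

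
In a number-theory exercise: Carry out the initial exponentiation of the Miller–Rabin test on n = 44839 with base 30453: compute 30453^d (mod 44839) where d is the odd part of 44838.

44838

n − 1 = 44838 = 2^1 · 22419, so s = 1 and d = 22419.
30453^22419 mod 44839 = 44838.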